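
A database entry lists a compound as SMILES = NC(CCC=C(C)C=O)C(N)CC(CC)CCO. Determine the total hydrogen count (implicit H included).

28

Walk through each heavy atom and fill implicit hydrogens from standard valence (C 4, N 3, O 2, S 2, halogen 1):
  atom 1: N, bond orders sum to 1 (valence 3) → 2 H
  atom 2: C, bond orders sum to 3 (valence 4) → 1 H
  atom 3: C, bond orders sum to 2 (valence 4) → 2 H
  atom 4: C, bond orders sum to 2 (valence 4) → 2 H
  atom 5: C, bond orders sum to 3 (valence 4) → 1 H
  atom 6: C, bond orders sum to 4 (valence 4) → 0 H
  atom 7: C, bond orders sum to 1 (valence 4) → 3 H
  atom 8: C, bond orders sum to 3 (valence 4) → 1 H
  atom 9: O, bond orders sum to 2 (valence 2) → 0 H
  atom 10: C, bond orders sum to 3 (valence 4) → 1 H
  atom 11: N, bond orders sum to 1 (valence 3) → 2 H
  atom 12: C, bond orders sum to 2 (valence 4) → 2 H
  atom 13: C, bond orders sum to 3 (valence 4) → 1 H
  atom 14: C, bond orders sum to 2 (valence 4) → 2 H
  atom 15: C, bond orders sum to 1 (valence 4) → 3 H
  atom 16: C, bond orders sum to 2 (valence 4) → 2 H
  atom 17: C, bond orders sum to 2 (valence 4) → 2 H
  atom 18: O, bond orders sum to 1 (valence 2) → 1 H
Total hydrogens: 28.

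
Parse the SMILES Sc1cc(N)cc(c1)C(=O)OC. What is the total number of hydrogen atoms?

Walk through each heavy atom and fill implicit hydrogens from standard valence (C 4, N 3, O 2, S 2, halogen 1); for lowercase aromatic atoms, an aromatic c carries 1 H when it has two neighbours and 0 H with three, and aromatic n carries 0 H:
  atom 1: S, bond orders sum to 1 (valence 2) → 1 H
  atom 2: aromatic c, 3 neighbours → 0 H
  atom 3: aromatic c, 2 neighbours → 1 H
  atom 4: aromatic c, 3 neighbours → 0 H
  atom 5: N, bond orders sum to 1 (valence 3) → 2 H
  atom 6: aromatic c, 2 neighbours → 1 H
  atom 7: aromatic c, 3 neighbours → 0 H
  atom 8: aromatic c, 2 neighbours → 1 H
  atom 9: C, bond orders sum to 4 (valence 4) → 0 H
  atom 10: O, bond orders sum to 2 (valence 2) → 0 H
  atom 11: O, bond orders sum to 2 (valence 2) → 0 H
  atom 12: C, bond orders sum to 1 (valence 4) → 3 H
Total hydrogens: 9.

9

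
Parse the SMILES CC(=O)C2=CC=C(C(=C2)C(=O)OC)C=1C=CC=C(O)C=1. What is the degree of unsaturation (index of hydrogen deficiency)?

Degree of unsaturation = (number of rings) + (number of π bonds).
Ring closures in the SMILES: 2.
π bonds: 8 double bonds (each 1 DoU) → 8 DoU from unsaturation.
Total DoU = 2 + 8 = 10.

10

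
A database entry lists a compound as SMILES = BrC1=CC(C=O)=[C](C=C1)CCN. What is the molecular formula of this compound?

Walk through each heavy atom and fill implicit hydrogens from standard valence (C 4, N 3, O 2, S 2, halogen 1):
  atom 1: Br (halogen, monovalent) → 0 H
  atom 2: C, bond orders sum to 4 (valence 4) → 0 H
  atom 3: C, bond orders sum to 3 (valence 4) → 1 H
  atom 4: C, bond orders sum to 4 (valence 4) → 0 H
  atom 5: C, bond orders sum to 3 (valence 4) → 1 H
  atom 6: O, bond orders sum to 2 (valence 2) → 0 H
  atom 7: C with explicit H count 0
  atom 8: C, bond orders sum to 3 (valence 4) → 1 H
  atom 9: C, bond orders sum to 3 (valence 4) → 1 H
  atom 10: C, bond orders sum to 2 (valence 4) → 2 H
  atom 11: C, bond orders sum to 2 (valence 4) → 2 H
  atom 12: N, bond orders sum to 1 (valence 3) → 2 H
Totals → C:9, H:10, Br:1, N:1, O:1.

C9H10BrNO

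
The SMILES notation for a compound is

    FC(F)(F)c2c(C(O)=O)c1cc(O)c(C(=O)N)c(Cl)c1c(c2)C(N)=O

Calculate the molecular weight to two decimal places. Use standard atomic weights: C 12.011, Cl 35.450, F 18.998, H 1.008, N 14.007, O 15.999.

First, the molecular formula is C14H8ClF3N2O5 (counting implicit H from valence).
  C: 14 × 12.011 = 168.154
  Cl: 1 × 35.450 = 35.450
  F: 3 × 18.998 = 56.994
  H: 8 × 1.008 = 8.064
  N: 2 × 14.007 = 28.014
  O: 5 × 15.999 = 79.995
Sum: 14×12.011 + 1×35.450 + 3×18.998 + 8×1.008 + 2×14.007 + 5×15.999 = 376.671 → 376.67 g/mol.

376.67 g/mol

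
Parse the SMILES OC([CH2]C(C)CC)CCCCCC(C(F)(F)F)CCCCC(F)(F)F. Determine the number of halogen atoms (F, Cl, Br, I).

6

Halogen atoms appear at heavy-atom positions 15, 16, 17, 23, 24, 25 (6×F).
Other groups present: 1 hydroxyl.
Halogen count: 6.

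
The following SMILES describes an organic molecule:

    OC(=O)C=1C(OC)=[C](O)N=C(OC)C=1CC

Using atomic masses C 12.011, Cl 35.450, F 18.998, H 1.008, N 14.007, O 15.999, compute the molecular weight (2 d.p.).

227.22 g/mol

First, the molecular formula is C10H13NO5 (counting implicit H from valence).
  C: 10 × 12.011 = 120.110
  H: 13 × 1.008 = 13.104
  N: 1 × 14.007 = 14.007
  O: 5 × 15.999 = 79.995
Sum: 10×12.011 + 13×1.008 + 1×14.007 + 5×15.999 = 227.216 → 227.22 g/mol.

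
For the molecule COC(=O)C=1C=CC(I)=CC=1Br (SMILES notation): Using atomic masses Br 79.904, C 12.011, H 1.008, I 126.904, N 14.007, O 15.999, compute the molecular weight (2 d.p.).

340.94 g/mol

First, the molecular formula is C8H6BrIO2 (counting implicit H from valence).
  Br: 1 × 79.904 = 79.904
  C: 8 × 12.011 = 96.088
  H: 6 × 1.008 = 6.048
  I: 1 × 126.904 = 126.904
  O: 2 × 15.999 = 31.998
Sum: 1×79.904 + 8×12.011 + 6×1.008 + 1×126.904 + 2×15.999 = 340.942 → 340.94 g/mol.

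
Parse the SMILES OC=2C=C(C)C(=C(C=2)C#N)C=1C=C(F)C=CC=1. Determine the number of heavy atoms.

17

Every atom symbol written in the SMILES (organic subset) is one heavy atom; implicit H are not written.
Heavy atoms by element → C:14, F:1, N:1, O:1.
Total: 17.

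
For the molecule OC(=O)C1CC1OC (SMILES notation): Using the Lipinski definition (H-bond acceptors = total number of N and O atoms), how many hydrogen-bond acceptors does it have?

N atoms: 0; O atoms: 3.
Lipinski HBA = 0 + 3 = 3.

3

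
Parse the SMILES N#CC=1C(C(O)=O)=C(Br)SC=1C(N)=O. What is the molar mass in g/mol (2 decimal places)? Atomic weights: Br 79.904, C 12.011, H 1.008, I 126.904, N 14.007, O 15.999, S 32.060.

275.08 g/mol

First, the molecular formula is C7H3BrN2O3S (counting implicit H from valence).
  Br: 1 × 79.904 = 79.904
  C: 7 × 12.011 = 84.077
  H: 3 × 1.008 = 3.024
  N: 2 × 14.007 = 28.014
  O: 3 × 15.999 = 47.997
  S: 1 × 32.060 = 32.060
Sum: 1×79.904 + 7×12.011 + 3×1.008 + 2×14.007 + 3×15.999 + 1×32.060 = 275.076 → 275.08 g/mol.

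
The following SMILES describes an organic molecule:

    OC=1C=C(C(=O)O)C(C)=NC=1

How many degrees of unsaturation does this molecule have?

5

Molecular formula: C7H7NO3.
DoU = (2C + 2 + N − H − X) / 2, where X is the halogen count and O/S are ignored.
    = (2·7 + 2 + 1 − 7 − 0) / 2 = 10 / 2 = 5.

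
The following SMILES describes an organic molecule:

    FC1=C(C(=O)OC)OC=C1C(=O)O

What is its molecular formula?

Walk through each heavy atom and fill implicit hydrogens from standard valence (C 4, N 3, O 2, S 2, halogen 1):
  atom 1: F (halogen, monovalent) → 0 H
  atom 2: C, bond orders sum to 4 (valence 4) → 0 H
  atom 3: C, bond orders sum to 4 (valence 4) → 0 H
  atom 4: C, bond orders sum to 4 (valence 4) → 0 H
  atom 5: O, bond orders sum to 2 (valence 2) → 0 H
  atom 6: O, bond orders sum to 2 (valence 2) → 0 H
  atom 7: C, bond orders sum to 1 (valence 4) → 3 H
  atom 8: O, bond orders sum to 2 (valence 2) → 0 H
  atom 9: C, bond orders sum to 3 (valence 4) → 1 H
  atom 10: C, bond orders sum to 4 (valence 4) → 0 H
  atom 11: C, bond orders sum to 4 (valence 4) → 0 H
  atom 12: O, bond orders sum to 2 (valence 2) → 0 H
  atom 13: O, bond orders sum to 1 (valence 2) → 1 H
Totals → C:7, H:5, F:1, O:5.

C7H5FO5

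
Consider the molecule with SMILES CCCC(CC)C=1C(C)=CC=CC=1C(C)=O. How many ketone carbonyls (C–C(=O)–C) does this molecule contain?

The ketone motif appears at heavy-atom position 14 in the SMILES.
Ketone count: 1.

1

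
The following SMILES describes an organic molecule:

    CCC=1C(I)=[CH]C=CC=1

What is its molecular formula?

Walk through each heavy atom and fill implicit hydrogens from standard valence (C 4, N 3, O 2, S 2, halogen 1):
  atom 1: C, bond orders sum to 1 (valence 4) → 3 H
  atom 2: C, bond orders sum to 2 (valence 4) → 2 H
  atom 3: C, bond orders sum to 4 (valence 4) → 0 H
  atom 4: C, bond orders sum to 4 (valence 4) → 0 H
  atom 5: I (halogen, monovalent) → 0 H
  atom 6: C with explicit H count 1
  atom 7: C, bond orders sum to 3 (valence 4) → 1 H
  atom 8: C, bond orders sum to 3 (valence 4) → 1 H
  atom 9: C, bond orders sum to 3 (valence 4) → 1 H
Totals → C:8, H:9, I:1.

C8H9I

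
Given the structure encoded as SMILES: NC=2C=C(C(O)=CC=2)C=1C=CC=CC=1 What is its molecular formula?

C12H11NO

Walk through each heavy atom and fill implicit hydrogens from standard valence (C 4, N 3, O 2, S 2, halogen 1):
  atom 1: N, bond orders sum to 1 (valence 3) → 2 H
  atom 2: C, bond orders sum to 4 (valence 4) → 0 H
  atom 3: C, bond orders sum to 3 (valence 4) → 1 H
  atom 4: C, bond orders sum to 4 (valence 4) → 0 H
  atom 5: C, bond orders sum to 4 (valence 4) → 0 H
  atom 6: O, bond orders sum to 1 (valence 2) → 1 H
  atom 7: C, bond orders sum to 3 (valence 4) → 1 H
  atom 8: C, bond orders sum to 3 (valence 4) → 1 H
  atom 9: C, bond orders sum to 4 (valence 4) → 0 H
  atom 10: C, bond orders sum to 3 (valence 4) → 1 H
  atom 11: C, bond orders sum to 3 (valence 4) → 1 H
  atom 12: C, bond orders sum to 3 (valence 4) → 1 H
  atom 13: C, bond orders sum to 3 (valence 4) → 1 H
  atom 14: C, bond orders sum to 3 (valence 4) → 1 H
Totals → C:12, H:11, N:1, O:1.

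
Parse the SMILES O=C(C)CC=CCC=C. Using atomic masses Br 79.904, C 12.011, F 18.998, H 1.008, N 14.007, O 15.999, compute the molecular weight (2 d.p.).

124.18 g/mol

First, the molecular formula is C8H12O (counting implicit H from valence).
  C: 8 × 12.011 = 96.088
  H: 12 × 1.008 = 12.096
  O: 1 × 15.999 = 15.999
Sum: 8×12.011 + 12×1.008 + 1×15.999 = 124.183 → 124.18 g/mol.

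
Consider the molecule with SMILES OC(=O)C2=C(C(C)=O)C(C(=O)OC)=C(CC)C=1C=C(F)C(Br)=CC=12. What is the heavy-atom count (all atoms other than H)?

Every atom symbol written in the SMILES (organic subset) is one heavy atom; implicit H are not written.
Heavy atoms by element → Br:1, C:17, F:1, O:5.
Total: 24.

24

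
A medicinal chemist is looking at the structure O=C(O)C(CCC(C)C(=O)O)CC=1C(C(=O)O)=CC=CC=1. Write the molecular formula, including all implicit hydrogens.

Walk through each heavy atom and fill implicit hydrogens from standard valence (C 4, N 3, O 2, S 2, halogen 1):
  atom 1: O, bond orders sum to 2 (valence 2) → 0 H
  atom 2: C, bond orders sum to 4 (valence 4) → 0 H
  atom 3: O, bond orders sum to 1 (valence 2) → 1 H
  atom 4: C, bond orders sum to 3 (valence 4) → 1 H
  atom 5: C, bond orders sum to 2 (valence 4) → 2 H
  atom 6: C, bond orders sum to 2 (valence 4) → 2 H
  atom 7: C, bond orders sum to 3 (valence 4) → 1 H
  atom 8: C, bond orders sum to 1 (valence 4) → 3 H
  atom 9: C, bond orders sum to 4 (valence 4) → 0 H
  atom 10: O, bond orders sum to 2 (valence 2) → 0 H
  atom 11: O, bond orders sum to 1 (valence 2) → 1 H
  atom 12: C, bond orders sum to 2 (valence 4) → 2 H
  atom 13: C, bond orders sum to 4 (valence 4) → 0 H
  atom 14: C, bond orders sum to 4 (valence 4) → 0 H
  atom 15: C, bond orders sum to 4 (valence 4) → 0 H
  atom 16: O, bond orders sum to 2 (valence 2) → 0 H
  atom 17: O, bond orders sum to 1 (valence 2) → 1 H
  atom 18: C, bond orders sum to 3 (valence 4) → 1 H
  atom 19: C, bond orders sum to 3 (valence 4) → 1 H
  atom 20: C, bond orders sum to 3 (valence 4) → 1 H
  atom 21: C, bond orders sum to 3 (valence 4) → 1 H
Totals → C:15, H:18, O:6.
In Hill order: C15H18O6.

C15H18O6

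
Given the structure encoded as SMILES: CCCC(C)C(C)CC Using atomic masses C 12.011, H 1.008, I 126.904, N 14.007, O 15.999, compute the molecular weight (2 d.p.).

128.26 g/mol

First, the molecular formula is C9H20 (counting implicit H from valence).
  C: 9 × 12.011 = 108.099
  H: 20 × 1.008 = 20.160
Sum: 9×12.011 + 20×1.008 = 128.259 → 128.26 g/mol.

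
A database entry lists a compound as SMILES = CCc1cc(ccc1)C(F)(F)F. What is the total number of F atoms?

3

Scan the SMILES for F atoms (remember two-letter symbols like Cl and Br are single atoms).
Fluorine count: 3.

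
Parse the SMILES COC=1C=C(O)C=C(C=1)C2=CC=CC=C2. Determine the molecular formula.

Walk through each heavy atom and fill implicit hydrogens from standard valence (C 4, N 3, O 2, S 2, halogen 1):
  atom 1: C, bond orders sum to 1 (valence 4) → 3 H
  atom 2: O, bond orders sum to 2 (valence 2) → 0 H
  atom 3: C, bond orders sum to 4 (valence 4) → 0 H
  atom 4: C, bond orders sum to 3 (valence 4) → 1 H
  atom 5: C, bond orders sum to 4 (valence 4) → 0 H
  atom 6: O, bond orders sum to 1 (valence 2) → 1 H
  atom 7: C, bond orders sum to 3 (valence 4) → 1 H
  atom 8: C, bond orders sum to 4 (valence 4) → 0 H
  atom 9: C, bond orders sum to 3 (valence 4) → 1 H
  atom 10: C, bond orders sum to 4 (valence 4) → 0 H
  atom 11: C, bond orders sum to 3 (valence 4) → 1 H
  atom 12: C, bond orders sum to 3 (valence 4) → 1 H
  atom 13: C, bond orders sum to 3 (valence 4) → 1 H
  atom 14: C, bond orders sum to 3 (valence 4) → 1 H
  atom 15: C, bond orders sum to 3 (valence 4) → 1 H
Totals → C:13, H:12, O:2.

C13H12O2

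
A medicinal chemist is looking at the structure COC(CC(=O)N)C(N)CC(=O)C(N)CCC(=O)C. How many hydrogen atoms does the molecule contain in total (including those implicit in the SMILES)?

23

Walk through each heavy atom and fill implicit hydrogens from standard valence (C 4, N 3, O 2, S 2, halogen 1):
  atom 1: C, bond orders sum to 1 (valence 4) → 3 H
  atom 2: O, bond orders sum to 2 (valence 2) → 0 H
  atom 3: C, bond orders sum to 3 (valence 4) → 1 H
  atom 4: C, bond orders sum to 2 (valence 4) → 2 H
  atom 5: C, bond orders sum to 4 (valence 4) → 0 H
  atom 6: O, bond orders sum to 2 (valence 2) → 0 H
  atom 7: N, bond orders sum to 1 (valence 3) → 2 H
  atom 8: C, bond orders sum to 3 (valence 4) → 1 H
  atom 9: N, bond orders sum to 1 (valence 3) → 2 H
  atom 10: C, bond orders sum to 2 (valence 4) → 2 H
  atom 11: C, bond orders sum to 4 (valence 4) → 0 H
  atom 12: O, bond orders sum to 2 (valence 2) → 0 H
  atom 13: C, bond orders sum to 3 (valence 4) → 1 H
  atom 14: N, bond orders sum to 1 (valence 3) → 2 H
  atom 15: C, bond orders sum to 2 (valence 4) → 2 H
  atom 16: C, bond orders sum to 2 (valence 4) → 2 H
  atom 17: C, bond orders sum to 4 (valence 4) → 0 H
  atom 18: O, bond orders sum to 2 (valence 2) → 0 H
  atom 19: C, bond orders sum to 1 (valence 4) → 3 H
Total hydrogens: 23.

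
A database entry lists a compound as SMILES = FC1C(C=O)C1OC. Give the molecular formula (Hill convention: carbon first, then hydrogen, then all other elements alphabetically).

C5H7FO2

Walk through each heavy atom and fill implicit hydrogens from standard valence (C 4, N 3, O 2, S 2, halogen 1):
  atom 1: F (halogen, monovalent) → 0 H
  atom 2: C, bond orders sum to 3 (valence 4) → 1 H
  atom 3: C, bond orders sum to 3 (valence 4) → 1 H
  atom 4: C, bond orders sum to 3 (valence 4) → 1 H
  atom 5: O, bond orders sum to 2 (valence 2) → 0 H
  atom 6: C, bond orders sum to 3 (valence 4) → 1 H
  atom 7: O, bond orders sum to 2 (valence 2) → 0 H
  atom 8: C, bond orders sum to 1 (valence 4) → 3 H
Totals → C:5, H:7, F:1, O:2.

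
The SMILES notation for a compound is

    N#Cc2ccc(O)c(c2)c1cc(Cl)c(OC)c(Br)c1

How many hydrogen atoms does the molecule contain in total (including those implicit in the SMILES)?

9

Walk through each heavy atom and fill implicit hydrogens from standard valence (C 4, N 3, O 2, S 2, halogen 1); for lowercase aromatic atoms, an aromatic c carries 1 H when it has two neighbours and 0 H with three, and aromatic n carries 0 H:
  atom 1: N, bond orders sum to 3 (valence 3) → 0 H
  atom 2: C, bond orders sum to 4 (valence 4) → 0 H
  atom 3: aromatic c, 3 neighbours → 0 H
  atom 4: aromatic c, 2 neighbours → 1 H
  atom 5: aromatic c, 2 neighbours → 1 H
  atom 6: aromatic c, 3 neighbours → 0 H
  atom 7: O, bond orders sum to 1 (valence 2) → 1 H
  atom 8: aromatic c, 3 neighbours → 0 H
  atom 9: aromatic c, 2 neighbours → 1 H
  atom 10: aromatic c, 3 neighbours → 0 H
  atom 11: aromatic c, 2 neighbours → 1 H
  atom 12: aromatic c, 3 neighbours → 0 H
  atom 13: Cl (halogen, monovalent) → 0 H
  atom 14: aromatic c, 3 neighbours → 0 H
  atom 15: O, bond orders sum to 2 (valence 2) → 0 H
  atom 16: C, bond orders sum to 1 (valence 4) → 3 H
  atom 17: aromatic c, 3 neighbours → 0 H
  atom 18: Br (halogen, monovalent) → 0 H
  atom 19: aromatic c, 2 neighbours → 1 H
Total hydrogens: 9.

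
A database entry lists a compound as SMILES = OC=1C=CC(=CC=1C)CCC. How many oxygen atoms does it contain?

1

Scan the SMILES for O atoms (remember two-letter symbols like Cl and Br are single atoms).
Oxygen count: 1.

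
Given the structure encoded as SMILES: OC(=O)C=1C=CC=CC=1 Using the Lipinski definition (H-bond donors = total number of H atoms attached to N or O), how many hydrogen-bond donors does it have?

Donors: find every N or O and count the H atoms it carries.
  atom 1 (O): bond orders sum to 1 → 1 H
  atom 3 (O): bond orders sum to 2 → 0 H
Lipinski HBD = 1.

1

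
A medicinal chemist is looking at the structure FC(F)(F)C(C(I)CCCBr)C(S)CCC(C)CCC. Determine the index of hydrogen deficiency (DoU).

0

Degree of unsaturation = (number of rings) + (number of π bonds).
Ring closures in the SMILES: 0.
π bonds: none → 0 DoU from unsaturation.
Total DoU = 0 + 0 = 0.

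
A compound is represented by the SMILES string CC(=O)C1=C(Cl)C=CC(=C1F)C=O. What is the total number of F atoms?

1

Scan the SMILES for F atoms (remember two-letter symbols like Cl and Br are single atoms).
Fluorine count: 1.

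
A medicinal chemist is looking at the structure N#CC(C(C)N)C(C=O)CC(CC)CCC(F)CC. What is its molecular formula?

Walk through each heavy atom and fill implicit hydrogens from standard valence (C 4, N 3, O 2, S 2, halogen 1):
  atom 1: N, bond orders sum to 3 (valence 3) → 0 H
  atom 2: C, bond orders sum to 4 (valence 4) → 0 H
  atom 3: C, bond orders sum to 3 (valence 4) → 1 H
  atom 4: C, bond orders sum to 3 (valence 4) → 1 H
  atom 5: C, bond orders sum to 1 (valence 4) → 3 H
  atom 6: N, bond orders sum to 1 (valence 3) → 2 H
  atom 7: C, bond orders sum to 3 (valence 4) → 1 H
  atom 8: C, bond orders sum to 3 (valence 4) → 1 H
  atom 9: O, bond orders sum to 2 (valence 2) → 0 H
  atom 10: C, bond orders sum to 2 (valence 4) → 2 H
  atom 11: C, bond orders sum to 3 (valence 4) → 1 H
  atom 12: C, bond orders sum to 2 (valence 4) → 2 H
  atom 13: C, bond orders sum to 1 (valence 4) → 3 H
  atom 14: C, bond orders sum to 2 (valence 4) → 2 H
  atom 15: C, bond orders sum to 2 (valence 4) → 2 H
  atom 16: C, bond orders sum to 3 (valence 4) → 1 H
  atom 17: F (halogen, monovalent) → 0 H
  atom 18: C, bond orders sum to 2 (valence 4) → 2 H
  atom 19: C, bond orders sum to 1 (valence 4) → 3 H
Totals → C:15, H:27, F:1, N:2, O:1.

C15H27FN2O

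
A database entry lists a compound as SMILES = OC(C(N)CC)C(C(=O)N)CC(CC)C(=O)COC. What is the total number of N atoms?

Scan the SMILES for N atoms (remember two-letter symbols like Cl and Br are single atoms).
Nitrogen count: 2.

2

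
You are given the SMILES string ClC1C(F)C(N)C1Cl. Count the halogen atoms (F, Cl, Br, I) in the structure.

Halogen atoms appear at heavy-atom positions 1, 4, 8 (2×Cl, 1×F).
Other groups present: 1 primary amine.
Halogen count: 3.

3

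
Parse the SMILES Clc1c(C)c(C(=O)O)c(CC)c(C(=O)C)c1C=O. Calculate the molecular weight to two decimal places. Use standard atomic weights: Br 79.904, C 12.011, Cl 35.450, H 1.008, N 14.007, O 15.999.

268.69 g/mol

First, the molecular formula is C13H13ClO4 (counting implicit H from valence).
  C: 13 × 12.011 = 156.143
  Cl: 1 × 35.450 = 35.450
  H: 13 × 1.008 = 13.104
  O: 4 × 15.999 = 63.996
Sum: 13×12.011 + 1×35.450 + 13×1.008 + 4×15.999 = 268.693 → 268.69 g/mol.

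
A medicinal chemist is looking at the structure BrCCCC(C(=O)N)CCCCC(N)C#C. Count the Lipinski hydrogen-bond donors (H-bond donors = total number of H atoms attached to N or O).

4

Donors: find every N or O and count the H atoms it carries.
  atom 7 (O): bond orders sum to 2 → 0 H
  atom 8 (N): bond orders sum to 1 → 2 H
  atom 14 (N): bond orders sum to 1 → 2 H
Lipinski HBD = 4.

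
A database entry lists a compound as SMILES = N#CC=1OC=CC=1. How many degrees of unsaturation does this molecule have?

Degree of unsaturation = (number of rings) + (number of π bonds).
Ring closures in the SMILES: 1.
π bonds: 2 double bonds (each 1 DoU), 1 triple bond (each 2 DoU) → 4 DoU from unsaturation.
Total DoU = 1 + 4 = 5.

5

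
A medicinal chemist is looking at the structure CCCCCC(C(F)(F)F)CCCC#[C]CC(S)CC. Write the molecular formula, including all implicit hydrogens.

C16H27F3S

Walk through each heavy atom and fill implicit hydrogens from standard valence (C 4, N 3, O 2, S 2, halogen 1):
  atom 1: C, bond orders sum to 1 (valence 4) → 3 H
  atom 2: C, bond orders sum to 2 (valence 4) → 2 H
  atom 3: C, bond orders sum to 2 (valence 4) → 2 H
  atom 4: C, bond orders sum to 2 (valence 4) → 2 H
  atom 5: C, bond orders sum to 2 (valence 4) → 2 H
  atom 6: C, bond orders sum to 3 (valence 4) → 1 H
  atom 7: C, bond orders sum to 4 (valence 4) → 0 H
  atom 8: F (halogen, monovalent) → 0 H
  atom 9: F (halogen, monovalent) → 0 H
  atom 10: F (halogen, monovalent) → 0 H
  atom 11: C, bond orders sum to 2 (valence 4) → 2 H
  atom 12: C, bond orders sum to 2 (valence 4) → 2 H
  atom 13: C, bond orders sum to 2 (valence 4) → 2 H
  atom 14: C, bond orders sum to 4 (valence 4) → 0 H
  atom 15: C with explicit H count 0
  atom 16: C, bond orders sum to 2 (valence 4) → 2 H
  atom 17: C, bond orders sum to 3 (valence 4) → 1 H
  atom 18: S, bond orders sum to 1 (valence 2) → 1 H
  atom 19: C, bond orders sum to 2 (valence 4) → 2 H
  atom 20: C, bond orders sum to 1 (valence 4) → 3 H
Totals → C:16, H:27, F:3, S:1.
In Hill order: C16H27F3S.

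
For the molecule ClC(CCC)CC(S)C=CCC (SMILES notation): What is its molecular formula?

Walk through each heavy atom and fill implicit hydrogens from standard valence (C 4, N 3, O 2, S 2, halogen 1):
  atom 1: Cl (halogen, monovalent) → 0 H
  atom 2: C, bond orders sum to 3 (valence 4) → 1 H
  atom 3: C, bond orders sum to 2 (valence 4) → 2 H
  atom 4: C, bond orders sum to 2 (valence 4) → 2 H
  atom 5: C, bond orders sum to 1 (valence 4) → 3 H
  atom 6: C, bond orders sum to 2 (valence 4) → 2 H
  atom 7: C, bond orders sum to 3 (valence 4) → 1 H
  atom 8: S, bond orders sum to 1 (valence 2) → 1 H
  atom 9: C, bond orders sum to 3 (valence 4) → 1 H
  atom 10: C, bond orders sum to 3 (valence 4) → 1 H
  atom 11: C, bond orders sum to 2 (valence 4) → 2 H
  atom 12: C, bond orders sum to 1 (valence 4) → 3 H
Totals → C:10, H:19, Cl:1, S:1.
In Hill order: C10H19ClS.

C10H19ClS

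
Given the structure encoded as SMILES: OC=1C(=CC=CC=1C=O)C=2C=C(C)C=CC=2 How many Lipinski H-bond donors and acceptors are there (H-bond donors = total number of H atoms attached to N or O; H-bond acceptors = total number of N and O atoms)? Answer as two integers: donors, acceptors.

1, 2

Donors: find every N or O and count the H atoms it carries.
  atom 1 (O): bond orders sum to 1 → 1 H
  atom 9 (O): bond orders sum to 2 → 0 H
Lipinski HBD = 1.
Acceptors: N atoms = 0, O atoms = 2 → HBA = 2.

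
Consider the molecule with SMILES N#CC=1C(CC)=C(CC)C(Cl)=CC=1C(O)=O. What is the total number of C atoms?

12

Count every carbon token in the SMILES (each C, including those in ring-closure positions and inside branches).
Carbon count: 12.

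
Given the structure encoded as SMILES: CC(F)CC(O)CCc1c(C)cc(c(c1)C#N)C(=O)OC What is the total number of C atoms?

16

Count every carbon token in the SMILES (each C, including those in ring-closure positions and inside branches).
Carbon count: 16.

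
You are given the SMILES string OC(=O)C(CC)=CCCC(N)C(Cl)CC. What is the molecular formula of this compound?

C11H20ClNO2

Walk through each heavy atom and fill implicit hydrogens from standard valence (C 4, N 3, O 2, S 2, halogen 1):
  atom 1: O, bond orders sum to 1 (valence 2) → 1 H
  atom 2: C, bond orders sum to 4 (valence 4) → 0 H
  atom 3: O, bond orders sum to 2 (valence 2) → 0 H
  atom 4: C, bond orders sum to 4 (valence 4) → 0 H
  atom 5: C, bond orders sum to 2 (valence 4) → 2 H
  atom 6: C, bond orders sum to 1 (valence 4) → 3 H
  atom 7: C, bond orders sum to 3 (valence 4) → 1 H
  atom 8: C, bond orders sum to 2 (valence 4) → 2 H
  atom 9: C, bond orders sum to 2 (valence 4) → 2 H
  atom 10: C, bond orders sum to 3 (valence 4) → 1 H
  atom 11: N, bond orders sum to 1 (valence 3) → 2 H
  atom 12: C, bond orders sum to 3 (valence 4) → 1 H
  atom 13: Cl (halogen, monovalent) → 0 H
  atom 14: C, bond orders sum to 2 (valence 4) → 2 H
  atom 15: C, bond orders sum to 1 (valence 4) → 3 H
Totals → C:11, H:20, Cl:1, N:1, O:2.
In Hill order: C11H20ClNO2.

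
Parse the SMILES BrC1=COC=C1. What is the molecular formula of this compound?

C4H3BrO

Walk through each heavy atom and fill implicit hydrogens from standard valence (C 4, N 3, O 2, S 2, halogen 1):
  atom 1: Br (halogen, monovalent) → 0 H
  atom 2: C, bond orders sum to 4 (valence 4) → 0 H
  atom 3: C, bond orders sum to 3 (valence 4) → 1 H
  atom 4: O, bond orders sum to 2 (valence 2) → 0 H
  atom 5: C, bond orders sum to 3 (valence 4) → 1 H
  atom 6: C, bond orders sum to 3 (valence 4) → 1 H
Totals → C:4, H:3, Br:1, O:1.
In Hill order: C4H3BrO.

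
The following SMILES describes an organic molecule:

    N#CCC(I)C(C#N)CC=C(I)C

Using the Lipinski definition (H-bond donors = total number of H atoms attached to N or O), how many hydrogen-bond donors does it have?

0

Donors: find every N or O and count the H atoms it carries.
  atom 1 (N): bond orders sum to 3 → 0 H
  atom 8 (N): bond orders sum to 3 → 0 H
Lipinski HBD = 0.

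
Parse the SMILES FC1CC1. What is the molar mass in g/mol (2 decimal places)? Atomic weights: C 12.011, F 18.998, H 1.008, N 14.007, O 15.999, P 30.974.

60.07 g/mol

First, the molecular formula is C3H5F (counting implicit H from valence).
  C: 3 × 12.011 = 36.033
  F: 1 × 18.998 = 18.998
  H: 5 × 1.008 = 5.040
Sum: 3×12.011 + 1×18.998 + 5×1.008 = 60.071 → 60.07 g/mol.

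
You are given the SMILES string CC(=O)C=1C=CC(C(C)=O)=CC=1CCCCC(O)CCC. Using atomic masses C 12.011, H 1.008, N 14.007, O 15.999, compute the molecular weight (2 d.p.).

First, the molecular formula is C18H26O3 (counting implicit H from valence).
  C: 18 × 12.011 = 216.198
  H: 26 × 1.008 = 26.208
  O: 3 × 15.999 = 47.997
Sum: 18×12.011 + 26×1.008 + 3×15.999 = 290.403 → 290.40 g/mol.

290.40 g/mol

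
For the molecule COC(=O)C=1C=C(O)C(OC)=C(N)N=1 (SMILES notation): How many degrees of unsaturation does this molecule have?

5

Molecular formula: C8H10N2O4.
DoU = (2C + 2 + N − H − X) / 2, where X is the halogen count and O/S are ignored.
    = (2·8 + 2 + 2 − 10 − 0) / 2 = 10 / 2 = 5.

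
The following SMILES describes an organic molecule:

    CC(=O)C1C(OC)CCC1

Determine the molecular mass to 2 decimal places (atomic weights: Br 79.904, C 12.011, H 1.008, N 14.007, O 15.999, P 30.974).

142.20 g/mol

First, the molecular formula is C8H14O2 (counting implicit H from valence).
  C: 8 × 12.011 = 96.088
  H: 14 × 1.008 = 14.112
  O: 2 × 15.999 = 31.998
Sum: 8×12.011 + 14×1.008 + 2×15.999 = 142.198 → 142.20 g/mol.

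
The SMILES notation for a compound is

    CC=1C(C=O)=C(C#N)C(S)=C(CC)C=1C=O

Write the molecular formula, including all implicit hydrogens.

Walk through each heavy atom and fill implicit hydrogens from standard valence (C 4, N 3, O 2, S 2, halogen 1):
  atom 1: C, bond orders sum to 1 (valence 4) → 3 H
  atom 2: C, bond orders sum to 4 (valence 4) → 0 H
  atom 3: C, bond orders sum to 4 (valence 4) → 0 H
  atom 4: C, bond orders sum to 3 (valence 4) → 1 H
  atom 5: O, bond orders sum to 2 (valence 2) → 0 H
  atom 6: C, bond orders sum to 4 (valence 4) → 0 H
  atom 7: C, bond orders sum to 4 (valence 4) → 0 H
  atom 8: N, bond orders sum to 3 (valence 3) → 0 H
  atom 9: C, bond orders sum to 4 (valence 4) → 0 H
  atom 10: S, bond orders sum to 1 (valence 2) → 1 H
  atom 11: C, bond orders sum to 4 (valence 4) → 0 H
  atom 12: C, bond orders sum to 2 (valence 4) → 2 H
  atom 13: C, bond orders sum to 1 (valence 4) → 3 H
  atom 14: C, bond orders sum to 4 (valence 4) → 0 H
  atom 15: C, bond orders sum to 3 (valence 4) → 1 H
  atom 16: O, bond orders sum to 2 (valence 2) → 0 H
Totals → C:12, H:11, N:1, O:2, S:1.

C12H11NO2S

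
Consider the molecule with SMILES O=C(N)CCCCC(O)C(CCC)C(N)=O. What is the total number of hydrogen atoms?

22

Walk through each heavy atom and fill implicit hydrogens from standard valence (C 4, N 3, O 2, S 2, halogen 1):
  atom 1: O, bond orders sum to 2 (valence 2) → 0 H
  atom 2: C, bond orders sum to 4 (valence 4) → 0 H
  atom 3: N, bond orders sum to 1 (valence 3) → 2 H
  atom 4: C, bond orders sum to 2 (valence 4) → 2 H
  atom 5: C, bond orders sum to 2 (valence 4) → 2 H
  atom 6: C, bond orders sum to 2 (valence 4) → 2 H
  atom 7: C, bond orders sum to 2 (valence 4) → 2 H
  atom 8: C, bond orders sum to 3 (valence 4) → 1 H
  atom 9: O, bond orders sum to 1 (valence 2) → 1 H
  atom 10: C, bond orders sum to 3 (valence 4) → 1 H
  atom 11: C, bond orders sum to 2 (valence 4) → 2 H
  atom 12: C, bond orders sum to 2 (valence 4) → 2 H
  atom 13: C, bond orders sum to 1 (valence 4) → 3 H
  atom 14: C, bond orders sum to 4 (valence 4) → 0 H
  atom 15: N, bond orders sum to 1 (valence 3) → 2 H
  atom 16: O, bond orders sum to 2 (valence 2) → 0 H
Total hydrogens: 22.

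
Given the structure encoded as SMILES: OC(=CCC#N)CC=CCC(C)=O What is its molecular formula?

Walk through each heavy atom and fill implicit hydrogens from standard valence (C 4, N 3, O 2, S 2, halogen 1):
  atom 1: O, bond orders sum to 1 (valence 2) → 1 H
  atom 2: C, bond orders sum to 4 (valence 4) → 0 H
  atom 3: C, bond orders sum to 3 (valence 4) → 1 H
  atom 4: C, bond orders sum to 2 (valence 4) → 2 H
  atom 5: C, bond orders sum to 4 (valence 4) → 0 H
  atom 6: N, bond orders sum to 3 (valence 3) → 0 H
  atom 7: C, bond orders sum to 2 (valence 4) → 2 H
  atom 8: C, bond orders sum to 3 (valence 4) → 1 H
  atom 9: C, bond orders sum to 3 (valence 4) → 1 H
  atom 10: C, bond orders sum to 2 (valence 4) → 2 H
  atom 11: C, bond orders sum to 4 (valence 4) → 0 H
  atom 12: C, bond orders sum to 1 (valence 4) → 3 H
  atom 13: O, bond orders sum to 2 (valence 2) → 0 H
Totals → C:10, H:13, N:1, O:2.
In Hill order: C10H13NO2.

C10H13NO2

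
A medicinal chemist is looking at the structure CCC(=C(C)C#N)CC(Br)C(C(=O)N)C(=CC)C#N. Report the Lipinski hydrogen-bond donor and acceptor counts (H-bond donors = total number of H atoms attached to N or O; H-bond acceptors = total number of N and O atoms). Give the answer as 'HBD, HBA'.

2, 4

Donors: find every N or O and count the H atoms it carries.
  atom 7 (N): bond orders sum to 3 → 0 H
  atom 13 (O): bond orders sum to 2 → 0 H
  atom 14 (N): bond orders sum to 1 → 2 H
  atom 19 (N): bond orders sum to 3 → 0 H
Lipinski HBD = 2.
Acceptors: N atoms = 3, O atoms = 1 → HBA = 4.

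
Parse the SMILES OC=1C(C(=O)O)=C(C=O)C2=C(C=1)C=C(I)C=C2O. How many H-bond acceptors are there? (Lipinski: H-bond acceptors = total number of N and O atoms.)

N atoms: 0; O atoms: 5.
Lipinski HBA = 0 + 5 = 5.

5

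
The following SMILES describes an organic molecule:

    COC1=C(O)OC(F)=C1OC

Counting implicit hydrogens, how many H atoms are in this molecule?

Walk through each heavy atom and fill implicit hydrogens from standard valence (C 4, N 3, O 2, S 2, halogen 1):
  atom 1: C, bond orders sum to 1 (valence 4) → 3 H
  atom 2: O, bond orders sum to 2 (valence 2) → 0 H
  atom 3: C, bond orders sum to 4 (valence 4) → 0 H
  atom 4: C, bond orders sum to 4 (valence 4) → 0 H
  atom 5: O, bond orders sum to 1 (valence 2) → 1 H
  atom 6: O, bond orders sum to 2 (valence 2) → 0 H
  atom 7: C, bond orders sum to 4 (valence 4) → 0 H
  atom 8: F (halogen, monovalent) → 0 H
  atom 9: C, bond orders sum to 4 (valence 4) → 0 H
  atom 10: O, bond orders sum to 2 (valence 2) → 0 H
  atom 11: C, bond orders sum to 1 (valence 4) → 3 H
Total hydrogens: 7.

7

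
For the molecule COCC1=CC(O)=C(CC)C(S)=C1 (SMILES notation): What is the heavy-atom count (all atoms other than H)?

Every atom symbol written in the SMILES (organic subset) is one heavy atom; implicit H are not written.
Heavy atoms by element → C:10, O:2, S:1.
Total: 13.

13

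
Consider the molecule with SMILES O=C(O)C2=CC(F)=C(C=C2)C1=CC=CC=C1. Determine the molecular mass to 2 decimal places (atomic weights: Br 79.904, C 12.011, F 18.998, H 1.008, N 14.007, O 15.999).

216.21 g/mol

First, the molecular formula is C13H9FO2 (counting implicit H from valence).
  C: 13 × 12.011 = 156.143
  F: 1 × 18.998 = 18.998
  H: 9 × 1.008 = 9.072
  O: 2 × 15.999 = 31.998
Sum: 13×12.011 + 1×18.998 + 9×1.008 + 2×15.999 = 216.211 → 216.21 g/mol.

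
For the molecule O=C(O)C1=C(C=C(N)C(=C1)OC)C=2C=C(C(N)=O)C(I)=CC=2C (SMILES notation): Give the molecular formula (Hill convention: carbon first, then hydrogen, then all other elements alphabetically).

C16H15IN2O4

Walk through each heavy atom and fill implicit hydrogens from standard valence (C 4, N 3, O 2, S 2, halogen 1):
  atom 1: O, bond orders sum to 2 (valence 2) → 0 H
  atom 2: C, bond orders sum to 4 (valence 4) → 0 H
  atom 3: O, bond orders sum to 1 (valence 2) → 1 H
  atom 4: C, bond orders sum to 4 (valence 4) → 0 H
  atom 5: C, bond orders sum to 4 (valence 4) → 0 H
  atom 6: C, bond orders sum to 3 (valence 4) → 1 H
  atom 7: C, bond orders sum to 4 (valence 4) → 0 H
  atom 8: N, bond orders sum to 1 (valence 3) → 2 H
  atom 9: C, bond orders sum to 4 (valence 4) → 0 H
  atom 10: C, bond orders sum to 3 (valence 4) → 1 H
  atom 11: O, bond orders sum to 2 (valence 2) → 0 H
  atom 12: C, bond orders sum to 1 (valence 4) → 3 H
  atom 13: C, bond orders sum to 4 (valence 4) → 0 H
  atom 14: C, bond orders sum to 3 (valence 4) → 1 H
  atom 15: C, bond orders sum to 4 (valence 4) → 0 H
  atom 16: C, bond orders sum to 4 (valence 4) → 0 H
  atom 17: N, bond orders sum to 1 (valence 3) → 2 H
  atom 18: O, bond orders sum to 2 (valence 2) → 0 H
  atom 19: C, bond orders sum to 4 (valence 4) → 0 H
  atom 20: I (halogen, monovalent) → 0 H
  atom 21: C, bond orders sum to 3 (valence 4) → 1 H
  atom 22: C, bond orders sum to 4 (valence 4) → 0 H
  atom 23: C, bond orders sum to 1 (valence 4) → 3 H
Totals → C:16, H:15, I:1, N:2, O:4.
In Hill order: C16H15IN2O4.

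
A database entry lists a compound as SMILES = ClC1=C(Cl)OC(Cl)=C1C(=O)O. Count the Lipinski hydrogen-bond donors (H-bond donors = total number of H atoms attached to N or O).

1

Donors: find every N or O and count the H atoms it carries.
  atom 5 (O): bond orders sum to 2 → 0 H
  atom 10 (O): bond orders sum to 2 → 0 H
  atom 11 (O): bond orders sum to 1 → 1 H
Lipinski HBD = 1.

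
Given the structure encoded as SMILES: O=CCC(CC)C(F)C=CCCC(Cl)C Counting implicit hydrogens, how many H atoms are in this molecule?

Walk through each heavy atom and fill implicit hydrogens from standard valence (C 4, N 3, O 2, S 2, halogen 1):
  atom 1: O, bond orders sum to 2 (valence 2) → 0 H
  atom 2: C, bond orders sum to 3 (valence 4) → 1 H
  atom 3: C, bond orders sum to 2 (valence 4) → 2 H
  atom 4: C, bond orders sum to 3 (valence 4) → 1 H
  atom 5: C, bond orders sum to 2 (valence 4) → 2 H
  atom 6: C, bond orders sum to 1 (valence 4) → 3 H
  atom 7: C, bond orders sum to 3 (valence 4) → 1 H
  atom 8: F (halogen, monovalent) → 0 H
  atom 9: C, bond orders sum to 3 (valence 4) → 1 H
  atom 10: C, bond orders sum to 3 (valence 4) → 1 H
  atom 11: C, bond orders sum to 2 (valence 4) → 2 H
  atom 12: C, bond orders sum to 2 (valence 4) → 2 H
  atom 13: C, bond orders sum to 3 (valence 4) → 1 H
  atom 14: Cl (halogen, monovalent) → 0 H
  atom 15: C, bond orders sum to 1 (valence 4) → 3 H
Total hydrogens: 20.

20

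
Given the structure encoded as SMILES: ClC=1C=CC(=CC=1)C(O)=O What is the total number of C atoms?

Count every carbon token in the SMILES (each C, including those in ring-closure positions and inside branches).
Carbon count: 7.

7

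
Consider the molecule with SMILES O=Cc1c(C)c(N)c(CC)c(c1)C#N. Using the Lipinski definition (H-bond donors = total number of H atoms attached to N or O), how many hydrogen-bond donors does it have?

2

Donors: find every N or O and count the H atoms it carries.
  atom 1 (O): bond orders sum to 2 → 0 H
  atom 7 (N): bond orders sum to 1 → 2 H
  atom 14 (N): bond orders sum to 3 → 0 H
Lipinski HBD = 2.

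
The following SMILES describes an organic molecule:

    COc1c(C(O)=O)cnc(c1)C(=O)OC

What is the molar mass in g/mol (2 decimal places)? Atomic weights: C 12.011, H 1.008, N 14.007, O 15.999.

211.17 g/mol

First, the molecular formula is C9H9NO5 (counting implicit H from valence).
  C: 9 × 12.011 = 108.099
  H: 9 × 1.008 = 9.072
  N: 1 × 14.007 = 14.007
  O: 5 × 15.999 = 79.995
Sum: 9×12.011 + 9×1.008 + 1×14.007 + 5×15.999 = 211.173 → 211.17 g/mol.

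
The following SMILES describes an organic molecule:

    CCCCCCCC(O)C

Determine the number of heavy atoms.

Every atom symbol written in the SMILES (organic subset) is one heavy atom; implicit H are not written.
Heavy atoms by element → C:9, O:1.
Total: 10.

10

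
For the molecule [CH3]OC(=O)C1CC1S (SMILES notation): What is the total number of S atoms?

1

Scan the SMILES for S atoms (remember two-letter symbols like Cl and Br are single atoms).
Sulfur count: 1.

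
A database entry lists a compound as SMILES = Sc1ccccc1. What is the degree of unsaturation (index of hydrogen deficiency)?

Molecular formula: C6H6S.
DoU = (2C + 2 + N − H − X) / 2, where X is the halogen count and O/S are ignored.
    = (2·6 + 2 + 0 − 6 − 0) / 2 = 8 / 2 = 4.

4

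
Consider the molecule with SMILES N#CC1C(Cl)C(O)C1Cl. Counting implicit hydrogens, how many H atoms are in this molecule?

5

Walk through each heavy atom and fill implicit hydrogens from standard valence (C 4, N 3, O 2, S 2, halogen 1):
  atom 1: N, bond orders sum to 3 (valence 3) → 0 H
  atom 2: C, bond orders sum to 4 (valence 4) → 0 H
  atom 3: C, bond orders sum to 3 (valence 4) → 1 H
  atom 4: C, bond orders sum to 3 (valence 4) → 1 H
  atom 5: Cl (halogen, monovalent) → 0 H
  atom 6: C, bond orders sum to 3 (valence 4) → 1 H
  atom 7: O, bond orders sum to 1 (valence 2) → 1 H
  atom 8: C, bond orders sum to 3 (valence 4) → 1 H
  atom 9: Cl (halogen, monovalent) → 0 H
Total hydrogens: 5.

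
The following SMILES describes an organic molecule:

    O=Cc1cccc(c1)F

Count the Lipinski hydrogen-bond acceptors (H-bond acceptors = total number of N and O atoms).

1

N atoms: 0; O atoms: 1.
Lipinski HBA = 0 + 1 = 1.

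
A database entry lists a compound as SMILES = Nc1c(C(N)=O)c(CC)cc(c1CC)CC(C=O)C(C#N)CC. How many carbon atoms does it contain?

Count every carbon token in the SMILES (each C, including those in ring-closure positions and inside branches).
Carbon count: 18.

18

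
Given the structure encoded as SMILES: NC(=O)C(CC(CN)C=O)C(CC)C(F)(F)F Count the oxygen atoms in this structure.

Scan the SMILES for O atoms (remember two-letter symbols like Cl and Br are single atoms).
Oxygen count: 2.

2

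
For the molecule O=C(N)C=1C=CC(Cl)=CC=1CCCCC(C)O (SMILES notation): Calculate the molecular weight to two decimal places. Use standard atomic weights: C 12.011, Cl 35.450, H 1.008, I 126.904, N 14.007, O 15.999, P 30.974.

255.74 g/mol

First, the molecular formula is C13H18ClNO2 (counting implicit H from valence).
  C: 13 × 12.011 = 156.143
  Cl: 1 × 35.450 = 35.450
  H: 18 × 1.008 = 18.144
  N: 1 × 14.007 = 14.007
  O: 2 × 15.999 = 31.998
Sum: 13×12.011 + 1×35.450 + 18×1.008 + 1×14.007 + 2×15.999 = 255.742 → 255.74 g/mol.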